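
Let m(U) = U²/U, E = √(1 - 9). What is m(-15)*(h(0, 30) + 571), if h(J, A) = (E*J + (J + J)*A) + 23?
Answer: -8910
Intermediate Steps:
E = 2*I*√2 (E = √(-8) = 2*I*√2 ≈ 2.8284*I)
h(J, A) = 23 + 2*A*J + 2*I*J*√2 (h(J, A) = ((2*I*√2)*J + (J + J)*A) + 23 = (2*I*J*√2 + (2*J)*A) + 23 = (2*I*J*√2 + 2*A*J) + 23 = (2*A*J + 2*I*J*√2) + 23 = 23 + 2*A*J + 2*I*J*√2)
m(U) = U
m(-15)*(h(0, 30) + 571) = -15*((23 + 2*30*0 + 2*I*0*√2) + 571) = -15*((23 + 0 + 0) + 571) = -15*(23 + 571) = -15*594 = -8910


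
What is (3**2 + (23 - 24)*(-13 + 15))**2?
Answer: 49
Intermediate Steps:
(3**2 + (23 - 24)*(-13 + 15))**2 = (9 - 1*2)**2 = (9 - 2)**2 = 7**2 = 49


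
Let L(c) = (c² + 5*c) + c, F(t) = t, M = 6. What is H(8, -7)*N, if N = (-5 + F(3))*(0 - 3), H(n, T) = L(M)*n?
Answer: 3456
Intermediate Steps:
L(c) = c² + 6*c
H(n, T) = 72*n (H(n, T) = (6*(6 + 6))*n = (6*12)*n = 72*n)
N = 6 (N = (-5 + 3)*(0 - 3) = -2*(-3) = 6)
H(8, -7)*N = (72*8)*6 = 576*6 = 3456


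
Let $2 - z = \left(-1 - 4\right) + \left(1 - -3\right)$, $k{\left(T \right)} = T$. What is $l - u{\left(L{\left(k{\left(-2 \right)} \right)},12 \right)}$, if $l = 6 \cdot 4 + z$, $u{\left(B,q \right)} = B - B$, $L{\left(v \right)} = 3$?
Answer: $27$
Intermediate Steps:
$z = 3$ ($z = 2 - \left(\left(-1 - 4\right) + \left(1 - -3\right)\right) = 2 - \left(-5 + \left(1 + 3\right)\right) = 2 - \left(-5 + 4\right) = 2 - -1 = 2 + 1 = 3$)
$u{\left(B,q \right)} = 0$
$l = 27$ ($l = 6 \cdot 4 + 3 = 24 + 3 = 27$)
$l - u{\left(L{\left(k{\left(-2 \right)} \right)},12 \right)} = 27 - 0 = 27 + 0 = 27$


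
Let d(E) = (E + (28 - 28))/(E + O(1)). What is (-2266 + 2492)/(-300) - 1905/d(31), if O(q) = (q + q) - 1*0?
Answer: -9433253/4650 ≈ -2028.7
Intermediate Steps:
O(q) = 2*q (O(q) = 2*q + 0 = 2*q)
d(E) = E/(2 + E) (d(E) = (E + (28 - 28))/(E + 2*1) = (E + 0)/(E + 2) = E/(2 + E))
(-2266 + 2492)/(-300) - 1905/d(31) = (-2266 + 2492)/(-300) - 1905/(31/(2 + 31)) = 226*(-1/300) - 1905/(31/33) = -113/150 - 1905/(31*(1/33)) = -113/150 - 1905/31/33 = -113/150 - 1905*33/31 = -113/150 - 62865/31 = -9433253/4650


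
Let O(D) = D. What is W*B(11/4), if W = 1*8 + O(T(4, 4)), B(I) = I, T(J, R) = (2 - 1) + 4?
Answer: 143/4 ≈ 35.750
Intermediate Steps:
T(J, R) = 5 (T(J, R) = 1 + 4 = 5)
W = 13 (W = 1*8 + 5 = 8 + 5 = 13)
W*B(11/4) = 13*(11/4) = 143/4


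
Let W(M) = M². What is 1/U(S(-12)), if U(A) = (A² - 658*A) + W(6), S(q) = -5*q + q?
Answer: -1/29244 ≈ -3.4195e-5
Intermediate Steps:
S(q) = -4*q
U(A) = 36 + A² - 658*A (U(A) = (A² - 658*A) + 6² = (A² - 658*A) + 36 = 36 + A² - 658*A)
1/U(S(-12)) = 1/(36 + (-4*(-12))² - (-2632)*(-12)) = 1/(36 + 48² - 658*48) = 1/(36 + 2304 - 31584) = 1/(-29244) = -1/29244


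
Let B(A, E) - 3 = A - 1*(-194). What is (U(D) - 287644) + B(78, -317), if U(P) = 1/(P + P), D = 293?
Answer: -168398233/586 ≈ -2.8737e+5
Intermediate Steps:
B(A, E) = 197 + A (B(A, E) = 3 + (A - 1*(-194)) = 3 + (A + 194) = 3 + (194 + A) = 197 + A)
U(P) = 1/(2*P)
(U(D) - 287644) + B(78, -317) = ((½)/293 - 287644) + (197 + 78) = ((½)*(1/293) - 287644) + 275 = (1/586 - 287644) + 275 = -168559383/586 + 275 = -168398233/586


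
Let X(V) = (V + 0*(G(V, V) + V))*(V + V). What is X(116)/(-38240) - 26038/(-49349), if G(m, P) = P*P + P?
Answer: -10387099/58972055 ≈ -0.17614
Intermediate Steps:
G(m, P) = P + P² (G(m, P) = P² + P = P + P²)
X(V) = 2*V² (X(V) = (V + 0*(V*(1 + V) + V))*(V + V) = (V + 0*(V + V*(1 + V)))*(2*V) = (V + 0)*(2*V) = V*(2*V) = 2*V²)
X(116)/(-38240) - 26038/(-49349) = (2*116²)/(-38240) - 26038/(-49349) = (2*13456)*(-1/38240) - 26038*(-1/49349) = 26912*(-1/38240) + 26038/49349 = -841/1195 + 26038/49349 = -10387099/58972055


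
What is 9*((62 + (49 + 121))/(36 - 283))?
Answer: -2088/247 ≈ -8.4534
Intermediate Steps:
9*((62 + (49 + 121))/(36 - 283)) = 9*((62 + 170)/(-247)) = 9*(232*(-1/247)) = 9*(-232/247) = -2088/247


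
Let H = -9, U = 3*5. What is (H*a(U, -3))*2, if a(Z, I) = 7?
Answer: -126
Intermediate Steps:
U = 15
(H*a(U, -3))*2 = -9*7*2 = -63*2 = -126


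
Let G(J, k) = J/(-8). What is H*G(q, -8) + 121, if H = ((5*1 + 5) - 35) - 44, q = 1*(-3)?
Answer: 761/8 ≈ 95.125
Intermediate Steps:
q = -3
G(J, k) = -J/8 (G(J, k) = J*(-⅛) = -J/8)
H = -69 (H = ((5 + 5) - 35) - 44 = (10 - 35) - 44 = -25 - 44 = -69)
H*G(q, -8) + 121 = -(-69)*(-3)/8 + 121 = -69*3/8 + 121 = -207/8 + 121 = 761/8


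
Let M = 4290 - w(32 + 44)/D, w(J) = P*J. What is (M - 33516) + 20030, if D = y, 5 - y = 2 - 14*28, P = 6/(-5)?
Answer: -18161644/1975 ≈ -9195.8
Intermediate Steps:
P = -6/5 (P = 6*(-1/5) = -6/5 ≈ -1.2000)
w(J) = -6*J/5
y = 395 (y = 5 - (2 - 14*28) = 5 - (2 - 392) = 5 - 1*(-390) = 5 + 390 = 395)
D = 395
M = 8473206/1975 (M = 4290 - (-6*(32 + 44)/5)/395 = 4290 - (-6/5*76)/395 = 4290 - (-456)/(5*395) = 4290 - 1*(-456/1975) = 4290 + 456/1975 = 8473206/1975 ≈ 4290.2)
(M - 33516) + 20030 = (8473206/1975 - 33516) + 20030 = -57720894/1975 + 20030 = -18161644/1975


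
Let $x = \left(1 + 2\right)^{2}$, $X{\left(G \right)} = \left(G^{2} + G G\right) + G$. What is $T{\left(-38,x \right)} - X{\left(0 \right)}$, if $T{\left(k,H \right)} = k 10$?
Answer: $-380$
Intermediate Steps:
$X{\left(G \right)} = G + 2 G^{2}$ ($X{\left(G \right)} = \left(G^{2} + G^{2}\right) + G = 2 G^{2} + G = G + 2 G^{2}$)
$x = 9$ ($x = 3^{2} = 9$)
$T{\left(k,H \right)} = 10 k$
$T{\left(-38,x \right)} - X{\left(0 \right)} = 10 \left(-38\right) - 0 \left(1 + 2 \cdot 0\right) = -380 - 0 \left(1 + 0\right) = -380 - 0 \cdot 1 = -380 - 0 = -380 + 0 = -380$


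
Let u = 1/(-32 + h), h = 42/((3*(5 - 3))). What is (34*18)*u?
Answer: -612/25 ≈ -24.480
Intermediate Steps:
h = 7 (h = 42/((3*2)) = 42/6 = 42*(1/6) = 7)
u = -1/25 (u = 1/(-32 + 7) = 1/(-25) = -1/25 ≈ -0.040000)
(34*18)*u = (34*18)*(-1/25) = 612*(-1/25) = -612/25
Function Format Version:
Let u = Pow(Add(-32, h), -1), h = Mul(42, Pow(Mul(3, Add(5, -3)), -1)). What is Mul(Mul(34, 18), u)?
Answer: Rational(-612, 25) ≈ -24.480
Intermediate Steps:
h = 7 (h = Mul(42, Pow(Mul(3, 2), -1)) = Mul(42, Pow(6, -1)) = Mul(42, Rational(1, 6)) = 7)
u = Rational(-1, 25) (u = Pow(Add(-32, 7), -1) = Pow(-25, -1) = Rational(-1, 25) ≈ -0.040000)
Mul(Mul(34, 18), u) = Mul(Mul(34, 18), Rational(-1, 25)) = Mul(612, Rational(-1, 25)) = Rational(-612, 25)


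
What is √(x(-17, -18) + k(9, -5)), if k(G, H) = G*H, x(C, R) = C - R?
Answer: 2*I*√11 ≈ 6.6332*I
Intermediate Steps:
√(x(-17, -18) + k(9, -5)) = √((-17 - 1*(-18)) + 9*(-5)) = √((-17 + 18) - 45) = √(1 - 45) = √(-44) = 2*I*√11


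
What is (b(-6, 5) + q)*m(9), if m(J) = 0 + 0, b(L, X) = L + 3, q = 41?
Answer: 0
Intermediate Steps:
b(L, X) = 3 + L
m(J) = 0
(b(-6, 5) + q)*m(9) = ((3 - 6) + 41)*0 = (-3 + 41)*0 = 38*0 = 0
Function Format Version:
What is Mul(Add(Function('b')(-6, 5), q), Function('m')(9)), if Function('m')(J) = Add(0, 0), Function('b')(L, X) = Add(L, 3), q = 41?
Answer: 0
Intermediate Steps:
Function('b')(L, X) = Add(3, L)
Function('m')(J) = 0
Mul(Add(Function('b')(-6, 5), q), Function('m')(9)) = Mul(Add(Add(3, -6), 41), 0) = Mul(Add(-3, 41), 0) = Mul(38, 0) = 0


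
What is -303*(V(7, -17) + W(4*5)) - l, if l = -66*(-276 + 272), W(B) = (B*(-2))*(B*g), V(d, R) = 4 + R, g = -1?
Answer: -238725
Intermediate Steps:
W(B) = 2*B² (W(B) = (B*(-2))*(B*(-1)) = (-2*B)*(-B) = 2*B²)
l = 264 (l = -66*(-4) = 264)
-303*(V(7, -17) + W(4*5)) - l = -303*((4 - 17) + 2*(4*5)²) - 1*264 = -303*(-13 + 2*20²) - 264 = -303*(-13 + 2*400) - 264 = -303*(-13 + 800) - 264 = -303*787 - 264 = -238461 - 264 = -238725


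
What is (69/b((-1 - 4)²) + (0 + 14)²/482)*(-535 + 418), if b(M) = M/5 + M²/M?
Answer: -763191/2410 ≈ -316.68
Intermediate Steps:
b(M) = 6*M/5 (b(M) = M*(⅕) + M = M/5 + M = 6*M/5)
(69/b((-1 - 4)²) + (0 + 14)²/482)*(-535 + 418) = (69/((6*(-1 - 4)²/5)) + (0 + 14)²/482)*(-535 + 418) = (69/(((6/5)*(-5)²)) + 14²*(1/482))*(-117) = (69/(((6/5)*25)) + 196*(1/482))*(-117) = (69/30 + 98/241)*(-117) = (69*(1/30) + 98/241)*(-117) = (23/10 + 98/241)*(-117) = (6523/2410)*(-117) = -763191/2410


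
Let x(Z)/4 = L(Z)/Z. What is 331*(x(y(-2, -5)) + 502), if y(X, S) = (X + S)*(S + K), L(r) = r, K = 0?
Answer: 167486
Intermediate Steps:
y(X, S) = S*(S + X) (y(X, S) = (X + S)*(S + 0) = (S + X)*S = S*(S + X))
x(Z) = 4 (x(Z) = 4*(Z/Z) = 4*1 = 4)
331*(x(y(-2, -5)) + 502) = 331*(4 + 502) = 331*506 = 167486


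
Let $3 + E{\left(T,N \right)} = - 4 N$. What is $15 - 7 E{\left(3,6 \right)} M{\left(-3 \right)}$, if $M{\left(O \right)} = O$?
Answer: $-8505$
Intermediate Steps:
$E{\left(T,N \right)} = -3 - 4 N$
$15 - 7 E{\left(3,6 \right)} M{\left(-3 \right)} = 15 - 7 \left(-3 - 24\right) \left(-3\right) = 15 \left(-7\right) \left(-27\right) \left(-3\right) = 15 \cdot 189 \left(-3\right) = 15 \left(-567\right) = -8505$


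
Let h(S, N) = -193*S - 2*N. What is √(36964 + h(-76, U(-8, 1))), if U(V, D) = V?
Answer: 8*√807 ≈ 227.26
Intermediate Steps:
√(36964 + h(-76, U(-8, 1))) = √(36964 + (-193*(-76) - 2*(-8))) = √(36964 + (14668 + 16)) = √(36964 + 14684) = √51648 = 8*√807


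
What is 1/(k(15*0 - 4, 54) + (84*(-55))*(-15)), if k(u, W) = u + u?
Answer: 1/69292 ≈ 1.4432e-5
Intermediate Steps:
k(u, W) = 2*u
1/(k(15*0 - 4, 54) + (84*(-55))*(-15)) = 1/(2*(15*0 - 4) + (84*(-55))*(-15)) = 1/(2*(0 - 4) - 4620*(-15)) = 1/(2*(-4) + 69300) = 1/(-8 + 69300) = 1/69292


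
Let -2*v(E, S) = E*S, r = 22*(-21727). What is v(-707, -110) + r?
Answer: -516879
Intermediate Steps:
r = -477994
v(E, S) = -E*S/2
v(-707, -110) + r = -½*(-707)*(-110) - 477994 = -38885 - 477994 = -516879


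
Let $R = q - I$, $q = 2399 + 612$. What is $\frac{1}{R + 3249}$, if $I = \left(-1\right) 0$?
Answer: $\frac{1}{6260} \approx 0.00015974$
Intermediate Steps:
$I = 0$
$q = 3011$
$R = 3011$ ($R = 3011 - 0 = 3011 + 0 = 3011$)
$\frac{1}{R + 3249} = \frac{1}{3011 + 3249} = \frac{1}{6260}$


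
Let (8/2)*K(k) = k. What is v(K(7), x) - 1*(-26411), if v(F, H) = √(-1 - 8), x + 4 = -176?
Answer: 26411 + 3*I ≈ 26411.0 + 3.0*I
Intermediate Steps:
x = -180 (x = -4 - 176 = -180)
K(k) = k/4
v(F, H) = 3*I (v(F, H) = √(-9) = 3*I)
v(K(7), x) - 1*(-26411) = 3*I - 1*(-26411) = 3*I + 26411 = 26411 + 3*I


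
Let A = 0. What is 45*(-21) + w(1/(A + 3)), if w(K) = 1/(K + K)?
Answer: -1887/2 ≈ -943.50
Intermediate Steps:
w(K) = 1/(2*K)
45*(-21) + w(1/(A + 3)) = 45*(-21) + 1/(2*(1/(0 + 3))) = -945 + 1/(2*(1/3)) = -945 + (1/2)*3 = -945 + 3/2 = -1887/2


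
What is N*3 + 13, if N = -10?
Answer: -17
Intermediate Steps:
N*3 + 13 = -10*3 + 13 = -30 + 13 = -17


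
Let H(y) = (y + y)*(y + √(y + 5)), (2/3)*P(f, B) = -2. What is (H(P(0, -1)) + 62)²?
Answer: 6472 - 960*√2 ≈ 5114.4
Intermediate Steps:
P(f, B) = -3 (P(f, B) = (3/2)*(-2) = -3)
H(y) = 2*y*(y + √(5 + y)) (H(y) = (2*y)*(y + √(5 + y)) = 2*y*(y + √(5 + y)))
(H(P(0, -1)) + 62)² = (2*(-3)*(-3 + √(5 - 3)) + 62)² = (2*(-3)*(-3 + √2) + 62)² = ((18 - 6*√2) + 62)² = (80 - 6*√2)²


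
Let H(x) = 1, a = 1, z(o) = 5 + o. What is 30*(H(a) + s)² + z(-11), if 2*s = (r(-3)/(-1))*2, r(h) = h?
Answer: 474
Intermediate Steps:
s = 3 (s = (-3/(-1)*2)/2 = (-3*(-1)*2)/2 = (3*2)/2 = (½)*6 = 3)
30*(H(a) + s)² + z(-11) = 30*(1 + 3)² + (5 - 11) = 30*4² - 6 = 30*16 - 6 = 480 - 6 = 474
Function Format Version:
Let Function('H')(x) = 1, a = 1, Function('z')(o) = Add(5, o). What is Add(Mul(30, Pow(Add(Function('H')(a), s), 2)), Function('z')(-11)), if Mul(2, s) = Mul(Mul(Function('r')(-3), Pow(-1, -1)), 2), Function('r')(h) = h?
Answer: 474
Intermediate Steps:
s = 3 (s = Mul(Rational(1, 2), Mul(Mul(-3, Pow(-1, -1)), 2)) = Mul(Rational(1, 2), Mul(Mul(-3, -1), 2)) = Mul(Rational(1, 2), Mul(3, 2)) = Mul(Rational(1, 2), 6) = 3)
Add(Mul(30, Pow(Add(Function('H')(a), s), 2)), Function('z')(-11)) = Add(Mul(30, Pow(Add(1, 3), 2)), Add(5, -11)) = Add(Mul(30, Pow(4, 2)), -6) = Add(Mul(30, 16), -6) = Add(480, -6) = 474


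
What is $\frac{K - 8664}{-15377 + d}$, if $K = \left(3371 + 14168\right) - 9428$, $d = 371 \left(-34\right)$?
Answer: $\frac{553}{27991} \approx 0.019756$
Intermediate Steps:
$d = -12614$
$K = 8111$ ($K = 17539 - 9428 = 8111$)
$\frac{K - 8664}{-15377 + d} = \frac{8111 - 8664}{-15377 - 12614} = \frac{8111 - 8664}{-27991} = \left(-553\right) \left(- \frac{1}{27991}\right) = \frac{553}{27991}$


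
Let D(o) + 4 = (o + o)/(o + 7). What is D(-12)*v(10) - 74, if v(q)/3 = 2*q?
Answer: -26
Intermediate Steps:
D(o) = -4 + 2*o/(7 + o) (D(o) = -4 + (o + o)/(o + 7) = -4 + (2*o)/(7 + o) = -4 + 2*o/(7 + o))
v(q) = 6*q (v(q) = 3*(2*q) = 6*q)
D(-12)*v(10) - 74 = (2*(-14 - 1*(-12))/(7 - 12))*(6*10) - 74 = (2*(-14 + 12)/(-5))*60 - 74 = (2*(-1/5)*(-2))*60 - 74 = (4/5)*60 - 74 = 48 - 74 = -26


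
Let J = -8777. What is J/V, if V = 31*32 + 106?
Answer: -8777/1098 ≈ -7.9936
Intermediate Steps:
V = 1098 (V = 992 + 106 = 1098)
J/V = -8777/1098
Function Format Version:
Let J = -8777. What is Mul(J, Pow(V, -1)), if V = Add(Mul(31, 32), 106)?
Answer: Rational(-8777, 1098) ≈ -7.9936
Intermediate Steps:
V = 1098 (V = Add(992, 106) = 1098)
Mul(J, Pow(V, -1)) = Mul(-8777, Pow(1098, -1)) = Mul(-8777, Rational(1, 1098)) = Rational(-8777, 1098)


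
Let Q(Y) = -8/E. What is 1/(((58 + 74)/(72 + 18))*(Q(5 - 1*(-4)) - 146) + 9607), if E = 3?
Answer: 45/422503 ≈ 0.00010651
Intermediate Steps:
Q(Y) = -8/3
1/(((58 + 74)/(72 + 18))*(Q(5 - 1*(-4)) - 146) + 9607) = 1/(((58 + 74)/(72 + 18))*(-8/3 - 146) + 9607) = 1/((132/90)*(-446/3) + 9607) = 1/((132*(1/90))*(-446/3) + 9607) = 1/((22/15)*(-446/3) + 9607) = 1/(-9812/45 + 9607) = 1/(422503/45) = 45/422503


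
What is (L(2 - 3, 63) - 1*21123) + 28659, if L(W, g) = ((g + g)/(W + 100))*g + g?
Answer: 84471/11 ≈ 7679.2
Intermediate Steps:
L(W, g) = g + 2*g**2/(100 + W) (L(W, g) = ((2*g)/(100 + W))*g + g = (2*g/(100 + W))*g + g = 2*g**2/(100 + W) + g = g + 2*g**2/(100 + W))
(L(2 - 3, 63) - 1*21123) + 28659 = (63*(100 + (2 - 3) + 2*63)/(100 + (2 - 3)) - 1*21123) + 28659 = (63*(100 - 1 + 126)/(100 - 1) - 21123) + 28659 = (63*225/99 - 21123) + 28659 = (63*(1/99)*225 - 21123) + 28659 = (1575/11 - 21123) + 28659 = -230778/11 + 28659 = 84471/11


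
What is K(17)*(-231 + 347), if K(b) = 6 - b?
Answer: -1276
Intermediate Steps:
K(17)*(-231 + 347) = (6 - 1*17)*(-231 + 347) = (6 - 17)*116 = -11*116 = -1276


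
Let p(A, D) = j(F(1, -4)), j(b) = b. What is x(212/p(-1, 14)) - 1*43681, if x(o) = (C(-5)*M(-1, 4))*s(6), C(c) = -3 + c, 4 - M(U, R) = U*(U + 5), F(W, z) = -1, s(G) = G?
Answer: -44065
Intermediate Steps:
M(U, R) = 4 - U*(5 + U) (M(U, R) = 4 - U*(U + 5) = 4 - U*(5 + U))
p(A, D) = -1
x(o) = -384 (x(o) = ((-3 - 5)*(4 - 1*(-1)² - 5*(-1)))*6 = -8*(4 - 1*1 + 5)*6 = -8*(4 - 1 + 5)*6 = -8*8*6 = -64*6 = -384)
x(212/p(-1, 14)) - 1*43681 = -384 - 1*43681 = -384 - 43681 = -44065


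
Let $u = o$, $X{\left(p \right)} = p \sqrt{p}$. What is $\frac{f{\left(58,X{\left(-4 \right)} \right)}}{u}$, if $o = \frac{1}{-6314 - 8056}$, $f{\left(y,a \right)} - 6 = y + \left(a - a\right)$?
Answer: $-919680$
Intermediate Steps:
$X{\left(p \right)} = p^{\frac{3}{2}}$
$f{\left(y,a \right)} = 6 + y$ ($f{\left(y,a \right)} = 6 + \left(y + \left(a - a\right)\right) = 6 + \left(y + 0\right) = 6 + y$)
$o = - \frac{1}{14370}$ ($o = \frac{1}{-14370} = - \frac{1}{14370} \approx -6.9589 \cdot 10^{-5}$)
$u = - \frac{1}{14370} \approx -6.9589 \cdot 10^{-5}$
$\frac{f{\left(58,X{\left(-4 \right)} \right)}}{u} = \frac{6 + 58}{- \frac{1}{14370}} = 64 \left(-14370\right) = -919680$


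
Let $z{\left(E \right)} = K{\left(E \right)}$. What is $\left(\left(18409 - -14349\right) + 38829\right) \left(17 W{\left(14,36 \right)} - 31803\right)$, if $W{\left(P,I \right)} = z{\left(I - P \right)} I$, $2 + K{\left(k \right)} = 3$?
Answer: $-2232870117$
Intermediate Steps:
$K{\left(k \right)} = 1$ ($K{\left(k \right)} = -2 + 3 = 1$)
$z{\left(E \right)} = 1$
$W{\left(P,I \right)} = I$ ($W{\left(P,I \right)} = 1 I = I$)
$\left(\left(18409 - -14349\right) + 38829\right) \left(17 W{\left(14,36 \right)} - 31803\right) = \left(\left(18409 - -14349\right) + 38829\right) \left(17 \cdot 36 - 31803\right) = \left(\left(18409 + 14349\right) + 38829\right) \left(612 - 31803\right) = \left(32758 + 38829\right) \left(-31191\right) = 71587 \left(-31191\right) = -2232870117$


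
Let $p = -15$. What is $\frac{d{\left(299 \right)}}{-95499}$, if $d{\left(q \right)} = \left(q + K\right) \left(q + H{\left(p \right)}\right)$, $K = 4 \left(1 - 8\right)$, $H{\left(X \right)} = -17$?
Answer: $- \frac{25474}{31833} \approx -0.80024$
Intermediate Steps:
$K = -28$ ($K = 4 \left(-7\right) = -28$)
$d{\left(q \right)} = \left(-28 + q\right) \left(-17 + q\right)$ ($d{\left(q \right)} = \left(q - 28\right) \left(q - 17\right) = \left(-28 + q\right) \left(-17 + q\right)$)
$\frac{d{\left(299 \right)}}{-95499} = \frac{476 + 299^{2} - 13455}{-95499} = \left(476 + 89401 - 13455\right) \left(- \frac{1}{95499}\right) = 76422 \left(- \frac{1}{95499}\right) = - \frac{25474}{31833}$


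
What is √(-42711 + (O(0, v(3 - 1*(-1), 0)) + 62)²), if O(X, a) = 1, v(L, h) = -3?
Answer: I*√38742 ≈ 196.83*I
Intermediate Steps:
√(-42711 + (O(0, v(3 - 1*(-1), 0)) + 62)²) = √(-42711 + (1 + 62)²) = √(-42711 + 63²) = √(-42711 + 3969) = √(-38742) = I*√38742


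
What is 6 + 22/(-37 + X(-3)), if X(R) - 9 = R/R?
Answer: 140/27 ≈ 5.1852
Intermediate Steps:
X(R) = 10 (X(R) = 9 + R/R = 9 + 1 = 10)
6 + 22/(-37 + X(-3)) = 6 + 22/(-37 + 10) = 6 + 22/(-27) = 6 + 22*(-1/27) = 6 - 22/27 = 140/27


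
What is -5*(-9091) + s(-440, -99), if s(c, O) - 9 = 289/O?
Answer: 4500647/99 ≈ 45461.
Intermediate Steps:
s(c, O) = 9 + 289/O
-5*(-9091) + s(-440, -99) = -5*(-9091) + (9 + 289/(-99)) = 45455 + (9 + 289*(-1/99)) = 45455 + (9 - 289/99) = 45455 + 602/99 = 4500647/99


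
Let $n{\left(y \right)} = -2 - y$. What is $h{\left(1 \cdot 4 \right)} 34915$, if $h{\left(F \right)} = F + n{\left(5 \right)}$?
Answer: $-104745$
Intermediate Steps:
$h{\left(F \right)} = -7 + F$ ($h{\left(F \right)} = F - 7 = -7 + F$)
$h{\left(1 \cdot 4 \right)} 34915 = \left(-7 + 1 \cdot 4\right) 34915 = \left(-7 + 4\right) 34915 = \left(-3\right) 34915 = -104745$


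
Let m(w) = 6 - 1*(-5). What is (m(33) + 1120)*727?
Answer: 822237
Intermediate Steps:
m(w) = 11 (m(w) = 6 + 5 = 11)
(m(33) + 1120)*727 = (11 + 1120)*727 = 1131*727 = 822237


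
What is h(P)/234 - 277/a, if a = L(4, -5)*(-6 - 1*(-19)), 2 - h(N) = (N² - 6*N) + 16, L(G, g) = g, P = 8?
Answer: 62/15 ≈ 4.1333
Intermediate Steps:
h(N) = -14 - N² + 6*N (h(N) = 2 - ((N² - 6*N) + 16) = 2 - (16 + N² - 6*N) = 2 + (-16 - N² + 6*N) = -14 - N² + 6*N)
a = -65 (a = -5*(-6 - 1*(-19)) = -5*(-6 + 19) = -5*13 = -65)
h(P)/234 - 277/a = (-14 - 1*8² + 6*8)/234 - 277/(-65) = (-14 - 1*64 + 48)*(1/234) - 277*(-1/65) = (-14 - 64 + 48)*(1/234) + 277/65 = -30*1/234 + 277/65 = -5/39 + 277/65 = 62/15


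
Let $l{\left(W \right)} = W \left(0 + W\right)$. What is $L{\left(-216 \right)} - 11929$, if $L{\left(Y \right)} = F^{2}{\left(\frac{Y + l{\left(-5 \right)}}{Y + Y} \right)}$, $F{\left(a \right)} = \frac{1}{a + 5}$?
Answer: $- \frac{65933794105}{5527201} \approx -11929.0$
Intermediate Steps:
$l{\left(W \right)} = W^{2}$ ($l{\left(W \right)} = W W = W^{2}$)
$F{\left(a \right)} = \frac{1}{5 + a}$
$L{\left(Y \right)} = \frac{1}{\left(5 + \frac{25 + Y}{2 Y}\right)^{2}}$ ($L{\left(Y \right)} = \left(\frac{1}{5 + \frac{Y + \left(-5\right)^{2}}{Y + Y}}\right)^{2} = \left(\frac{1}{5 + \frac{Y + 25}{2 Y}}\right)^{2} = \left(\frac{1}{5 + \left(25 + Y\right) \frac{1}{2 Y}}\right)^{2} = \left(\frac{1}{5 + \frac{25 + Y}{2 Y}}\right)^{2} = \frac{1}{\left(5 + \frac{25 + Y}{2 Y}\right)^{2}}$)
$L{\left(-216 \right)} - 11929 = \frac{4 \left(-216\right)^{2}}{\left(25 + 11 \left(-216\right)\right)^{2}} - 11929 = 4 \cdot 46656 \frac{1}{\left(25 - 2376\right)^{2}} - 11929 = 4 \cdot 46656 \cdot \frac{1}{5527201} - 11929 = \frac{186624}{5527201} - 11929 = - \frac{65933794105}{5527201}$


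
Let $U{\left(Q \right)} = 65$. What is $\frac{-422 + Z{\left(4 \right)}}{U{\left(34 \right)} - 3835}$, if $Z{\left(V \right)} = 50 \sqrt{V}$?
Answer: $\frac{161}{1885} \approx 0.085411$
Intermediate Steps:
$\frac{-422 + Z{\left(4 \right)}}{U{\left(34 \right)} - 3835} = \frac{-422 + 50 \sqrt{4}}{65 - 3835} = \frac{-422 + 50 \cdot 2}{-3770} = \left(-422 + 100\right) \left(- \frac{1}{3770}\right) = \left(-322\right) \left(- \frac{1}{3770}\right) = \frac{161}{1885}$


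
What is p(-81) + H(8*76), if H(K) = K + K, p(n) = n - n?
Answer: 1216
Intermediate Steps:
p(n) = 0
H(K) = 2*K
p(-81) + H(8*76) = 0 + 2*(8*76) = 0 + 2*608 = 0 + 1216 = 1216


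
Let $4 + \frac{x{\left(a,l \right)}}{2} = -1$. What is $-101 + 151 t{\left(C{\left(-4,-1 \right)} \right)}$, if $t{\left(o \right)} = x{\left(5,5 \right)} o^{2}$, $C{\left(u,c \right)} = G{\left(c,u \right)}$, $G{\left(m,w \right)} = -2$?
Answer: $-6141$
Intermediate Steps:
$x{\left(a,l \right)} = -10$ ($x{\left(a,l \right)} = -8 + 2 \left(-1\right) = -8 - 2 = -10$)
$C{\left(u,c \right)} = -2$
$t{\left(o \right)} = - 10 o^{2}$
$-101 + 151 t{\left(C{\left(-4,-1 \right)} \right)} = -101 + 151 \left(- 10 \left(-2\right)^{2}\right) = -101 + 151 \left(\left(-10\right) 4\right) = -101 + 151 \left(-40\right) = -101 - 6040 = -6141$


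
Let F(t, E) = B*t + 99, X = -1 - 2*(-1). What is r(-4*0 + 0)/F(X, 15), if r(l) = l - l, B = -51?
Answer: 0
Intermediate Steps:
X = 1 (X = -1 + 2 = 1)
F(t, E) = 99 - 51*t (F(t, E) = -51*t + 99 = 99 - 51*t)
r(l) = 0
r(-4*0 + 0)/F(X, 15) = 0/(99 - 51*1) = 0/(99 - 51) = 0/48 = 0*(1/48) = 0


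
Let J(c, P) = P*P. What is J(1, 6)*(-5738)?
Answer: -206568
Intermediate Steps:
J(c, P) = P²
J(1, 6)*(-5738) = 6²*(-5738) = 36*(-5738) = -206568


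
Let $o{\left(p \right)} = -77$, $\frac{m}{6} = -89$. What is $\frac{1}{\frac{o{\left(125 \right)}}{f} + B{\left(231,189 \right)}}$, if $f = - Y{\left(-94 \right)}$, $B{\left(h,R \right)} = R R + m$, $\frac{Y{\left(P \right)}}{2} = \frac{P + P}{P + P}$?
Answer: $\frac{2}{70451} \approx 2.8389 \cdot 10^{-5}$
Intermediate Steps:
$m = -534$ ($m = 6 \left(-89\right) = -534$)
$Y{\left(P \right)} = 2$ ($Y{\left(P \right)} = 2 \frac{P + P}{P + P} = 2 \frac{2 P}{2 P} = 2 \cdot 2 P \frac{1}{2 P} = 2 \cdot 1 = 2$)
$B{\left(h,R \right)} = -534 + R^{2}$ ($B{\left(h,R \right)} = R R - 534 = R^{2} - 534 = -534 + R^{2}$)
$f = -2$ ($f = \left(-1\right) 2 = -2$)
$\frac{1}{\frac{o{\left(125 \right)}}{f} + B{\left(231,189 \right)}} = \frac{1}{- \frac{77}{-2} - \left(534 - 189^{2}\right)} = \frac{1}{\left(-77\right) \left(- \frac{1}{2}\right) + \left(-534 + 35721\right)} = \frac{1}{\frac{77}{2} + 35187} = \frac{1}{\frac{70451}{2}} = \frac{2}{70451}$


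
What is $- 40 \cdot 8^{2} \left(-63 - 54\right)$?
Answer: $299520$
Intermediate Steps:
$- 40 \cdot 8^{2} \left(-63 - 54\right) = \left(-40\right) 64 \left(-63 - 54\right) = \left(-2560\right) \left(-117\right) = 299520$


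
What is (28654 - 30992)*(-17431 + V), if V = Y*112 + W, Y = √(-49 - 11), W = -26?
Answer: 40814466 - 523712*I*√15 ≈ 4.0814e+7 - 2.0283e+6*I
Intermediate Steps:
Y = 2*I*√15 (Y = √(-60) = 2*I*√15 ≈ 7.746*I)
V = -26 + 224*I*√15 (V = (2*I*√15)*112 - 26 = 224*I*√15 - 26 = -26 + 224*I*√15 ≈ -26.0 + 867.55*I)
(28654 - 30992)*(-17431 + V) = (28654 - 30992)*(-17431 + (-26 + 224*I*√15)) = -2338*(-17457 + 224*I*√15) = 40814466 - 523712*I*√15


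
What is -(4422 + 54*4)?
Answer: -4638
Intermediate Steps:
-(4422 + 54*4) = -(4422 + 216) = -1*4638 = -4638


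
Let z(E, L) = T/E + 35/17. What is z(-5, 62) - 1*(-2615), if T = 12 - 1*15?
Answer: 222501/85 ≈ 2617.7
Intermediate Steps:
T = -3 (T = 12 - 15 = -3)
z(E, L) = 35/17 - 3/E (z(E, L) = -3/E + 35/17 = 35/17 - 3/E)
z(-5, 62) - 1*(-2615) = (35/17 - 3/(-5)) - 1*(-2615) = (35/17 - 3*(-⅕)) + 2615 = (35/17 + ⅗) + 2615 = 226/85 + 2615 = 222501/85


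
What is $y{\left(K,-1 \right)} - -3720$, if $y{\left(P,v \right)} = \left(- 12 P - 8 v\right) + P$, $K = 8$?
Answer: $3640$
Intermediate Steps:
$y{\left(P,v \right)} = - 11 P - 8 v$
$y{\left(K,-1 \right)} - -3720 = \left(\left(-11\right) 8 - -8\right) - -3720 = \left(-88 + 8\right) + 3720 = -80 + 3720 = 3640$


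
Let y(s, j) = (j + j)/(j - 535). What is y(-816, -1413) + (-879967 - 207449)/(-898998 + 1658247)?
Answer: 1519517/82167614 ≈ 0.018493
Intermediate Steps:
y(s, j) = 2*j/(-535 + j) (y(s, j) = (2*j)/(-535 + j) = 2*j/(-535 + j))
y(-816, -1413) + (-879967 - 207449)/(-898998 + 1658247) = 2*(-1413)/(-535 - 1413) + (-879967 - 207449)/(-898998 + 1658247) = 2*(-1413)/(-1948) - 1087416/759249 = 2*(-1413)*(-1/1948) - 1087416*1/759249 = 1413/974 - 120824/84361 = 1519517/82167614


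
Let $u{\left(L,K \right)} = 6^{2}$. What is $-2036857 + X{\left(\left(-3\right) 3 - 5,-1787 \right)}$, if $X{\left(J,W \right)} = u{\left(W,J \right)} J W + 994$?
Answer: $-1135215$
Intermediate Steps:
$u{\left(L,K \right)} = 36$
$X{\left(J,W \right)} = 994 + 36 J W$ ($X{\left(J,W \right)} = 36 J W + 994 = 994 + 36 J W$)
$-2036857 + X{\left(\left(-3\right) 3 - 5,-1787 \right)} = -2036857 + \left(994 + 36 \left(\left(-3\right) 3 - 5\right) \left(-1787\right)\right) = -2036857 + \left(994 + 36 \left(-9 - 5\right) \left(-1787\right)\right) = -2036857 + \left(994 + 36 \left(-14\right) \left(-1787\right)\right) = -2036857 + \left(994 + 900648\right) = -2036857 + 901642 = -1135215$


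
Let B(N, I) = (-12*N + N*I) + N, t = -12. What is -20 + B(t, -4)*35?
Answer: 6280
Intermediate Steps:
B(N, I) = -11*N + I*N (B(N, I) = (-12*N + I*N) + N = -11*N + I*N)
-20 + B(t, -4)*35 = -20 - 12*(-11 - 4)*35 = -20 - 12*(-15)*35 = -20 + 180*35 = -20 + 6300 = 6280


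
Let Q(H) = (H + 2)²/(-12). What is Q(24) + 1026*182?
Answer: 560027/3 ≈ 1.8668e+5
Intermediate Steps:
Q(H) = -(2 + H)²/12 (Q(H) = (2 + H)²*(-1/12) = -(2 + H)²/12)
Q(24) + 1026*182 = -(2 + 24)²/12 + 1026*182 = -1/12*26² + 186732 = -1/12*676 + 186732 = -169/3 + 186732 = 560027/3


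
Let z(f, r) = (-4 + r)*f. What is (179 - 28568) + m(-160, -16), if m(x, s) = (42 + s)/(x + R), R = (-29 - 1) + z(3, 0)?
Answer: -2867302/101 ≈ -28389.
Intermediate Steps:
z(f, r) = f*(-4 + r)
R = -42 (R = (-29 - 1) + 3*(-4 + 0) = -30 + 3*(-4) = -30 - 12 = -42)
m(x, s) = (42 + s)/(-42 + x) (m(x, s) = (42 + s)/(x - 42) = (42 + s)/(-42 + x))
(179 - 28568) + m(-160, -16) = (179 - 28568) + (42 - 16)/(-42 - 160) = -28389 + 26/(-202) = -28389 - 1/202*26 = -28389 - 13/101 = -2867302/101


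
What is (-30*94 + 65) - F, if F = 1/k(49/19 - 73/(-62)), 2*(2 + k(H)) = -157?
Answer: -443553/161 ≈ -2755.0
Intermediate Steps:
k(H) = -161/2 (k(H) = -2 + (½)*(-157) = -2 - 157/2 = -161/2)
F = -2/161 (F = 1/(-161/2) = -2/161 ≈ -0.012422)
(-30*94 + 65) - F = (-30*94 + 65) - 1*(-2/161) = (-2820 + 65) + 2/161 = -2755 + 2/161 = -443553/161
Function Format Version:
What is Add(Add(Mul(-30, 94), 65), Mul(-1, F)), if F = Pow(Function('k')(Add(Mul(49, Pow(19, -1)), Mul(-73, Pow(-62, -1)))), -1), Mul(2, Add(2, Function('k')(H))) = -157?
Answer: Rational(-443553, 161) ≈ -2755.0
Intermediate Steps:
Function('k')(H) = Rational(-161, 2) (Function('k')(H) = Add(-2, Mul(Rational(1, 2), -157)) = Add(-2, Rational(-157, 2)) = Rational(-161, 2))
F = Rational(-2, 161) (F = Pow(Rational(-161, 2), -1) = Rational(-2, 161) ≈ -0.012422)
Add(Add(Mul(-30, 94), 65), Mul(-1, F)) = Add(Add(Mul(-30, 94), 65), Mul(-1, Rational(-2, 161))) = Add(Add(-2820, 65), Rational(2, 161)) = Add(-2755, Rational(2, 161)) = Rational(-443553, 161)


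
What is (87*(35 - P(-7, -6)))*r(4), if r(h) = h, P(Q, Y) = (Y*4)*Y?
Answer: -37932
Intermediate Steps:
P(Q, Y) = 4*Y² (P(Q, Y) = (4*Y)*Y = 4*Y²)
(87*(35 - P(-7, -6)))*r(4) = (87*(35 - 4*(-6)²))*4 = (87*(35 - 4*36))*4 = (87*(35 - 1*144))*4 = (87*(35 - 144))*4 = (87*(-109))*4 = -9483*4 = -37932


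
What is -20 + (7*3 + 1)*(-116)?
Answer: -2572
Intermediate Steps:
-20 + (7*3 + 1)*(-116) = -20 + (21 + 1)*(-116) = -20 + 22*(-116) = -20 - 2552 = -2572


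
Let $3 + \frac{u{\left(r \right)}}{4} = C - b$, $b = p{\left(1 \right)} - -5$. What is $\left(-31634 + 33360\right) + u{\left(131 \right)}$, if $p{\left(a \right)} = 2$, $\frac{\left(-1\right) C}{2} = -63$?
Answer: $2190$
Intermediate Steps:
$C = 126$ ($C = \left(-2\right) \left(-63\right) = 126$)
$b = 7$ ($b = 2 - -5 = 2 + \left(10 - 5\right) = 2 + 5 = 7$)
$u{\left(r \right)} = 464$ ($u{\left(r \right)} = -12 + 4 \left(126 - 7\right) = -12 + 4 \cdot 119 = -12 + 476 = 464$)
$\left(-31634 + 33360\right) + u{\left(131 \right)} = \left(-31634 + 33360\right) + 464 = 1726 + 464 = 2190$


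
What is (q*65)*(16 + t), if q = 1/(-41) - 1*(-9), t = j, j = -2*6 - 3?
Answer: 23920/41 ≈ 583.42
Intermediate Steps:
j = -15 (j = -12 - 3 = -15)
t = -15
q = 368/41 (q = -1/41 + 9 = 368/41 ≈ 8.9756)
(q*65)*(16 + t) = ((368/41)*65)*(16 - 15) = (23920/41)*1 = 23920/41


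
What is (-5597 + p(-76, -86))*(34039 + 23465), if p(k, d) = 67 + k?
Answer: -322367424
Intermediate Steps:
(-5597 + p(-76, -86))*(34039 + 23465) = (-5597 + (67 - 76))*(34039 + 23465) = (-5597 - 9)*57504 = -5606*57504 = -322367424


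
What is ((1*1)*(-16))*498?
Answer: -7968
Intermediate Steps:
((1*1)*(-16))*498 = (1*(-16))*498 = -16*498 = -7968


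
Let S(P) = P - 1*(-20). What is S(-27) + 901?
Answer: 894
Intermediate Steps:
S(P) = 20 + P (S(P) = P + 20 = 20 + P)
S(-27) + 901 = (20 - 27) + 901 = -7 + 901 = 894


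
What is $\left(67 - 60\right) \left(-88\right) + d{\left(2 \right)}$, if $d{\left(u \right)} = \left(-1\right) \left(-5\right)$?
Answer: $-611$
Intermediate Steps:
$d{\left(u \right)} = 5$
$\left(67 - 60\right) \left(-88\right) + d{\left(2 \right)} = \left(67 - 60\right) \left(-88\right) + 5 = 7 \left(-88\right) + 5 = -616 + 5 = -611$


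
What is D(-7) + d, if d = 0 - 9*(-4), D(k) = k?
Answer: 29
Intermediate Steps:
d = 36 (d = 0 + 36 = 36)
D(-7) + d = -7 + 36 = 29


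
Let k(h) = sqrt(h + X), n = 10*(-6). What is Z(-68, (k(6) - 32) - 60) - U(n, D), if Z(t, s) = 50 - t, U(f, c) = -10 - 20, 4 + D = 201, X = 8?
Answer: 148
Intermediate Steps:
n = -60
D = 197 (D = -4 + 201 = 197)
U(f, c) = -30
k(h) = sqrt(8 + h) (k(h) = sqrt(h + 8) = sqrt(8 + h))
Z(-68, (k(6) - 32) - 60) - U(n, D) = (50 - 1*(-68)) - 1*(-30) = (50 + 68) + 30 = 118 + 30 = 148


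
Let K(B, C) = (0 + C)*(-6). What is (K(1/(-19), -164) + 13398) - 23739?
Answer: -9357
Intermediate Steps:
K(B, C) = -6*C (K(B, C) = C*(-6) = -6*C)
(K(1/(-19), -164) + 13398) - 23739 = (-6*(-164) + 13398) - 23739 = (984 + 13398) - 23739 = 14382 - 23739 = -9357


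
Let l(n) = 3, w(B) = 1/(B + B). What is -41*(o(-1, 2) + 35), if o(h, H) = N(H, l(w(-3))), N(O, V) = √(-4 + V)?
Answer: -1435 - 41*I ≈ -1435.0 - 41.0*I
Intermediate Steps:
w(B) = 1/(2*B)
o(h, H) = I (o(h, H) = √(-4 + 3) = √(-1) = I)
-41*(o(-1, 2) + 35) = -41*(I + 35) = -41*(35 + I) = -1435 - 41*I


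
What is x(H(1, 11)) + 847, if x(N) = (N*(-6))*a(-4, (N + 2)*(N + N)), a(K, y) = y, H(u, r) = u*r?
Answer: -18029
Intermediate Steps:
H(u, r) = r*u
x(N) = -12*N²*(2 + N) (x(N) = (N*(-6))*((N + 2)*(N + N)) = (-6*N)*((2 + N)*(2*N)) = (-6*N)*(2*N*(2 + N)) = -12*N²*(2 + N))
x(H(1, 11)) + 847 = 12*(11*1)²*(-2 - 11) + 847 = 12*11²*(-2 - 1*11) + 847 = 12*121*(-2 - 11) + 847 = 12*121*(-13) + 847 = -18876 + 847 = -18029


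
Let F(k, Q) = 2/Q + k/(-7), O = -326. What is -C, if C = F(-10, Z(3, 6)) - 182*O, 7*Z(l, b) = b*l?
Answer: -3738055/63 ≈ -59334.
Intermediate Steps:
Z(l, b) = b*l/7 (Z(l, b) = (b*l)/7 = b*l/7)
F(k, Q) = 2/Q - k/7 (F(k, Q) = 2/Q + k*(-1/7) = 2/Q - k/7)
C = 3738055/63 (C = (2/(((1/7)*6*3)) - 1/7*(-10)) - 182*(-326) = (2/(18/7) + 10/7) + 59332 = (2*(7/18) + 10/7) + 59332 = (7/9 + 10/7) + 59332 = 139/63 + 59332 = 3738055/63 ≈ 59334.)
-C = -1*3738055/63 = -3738055/63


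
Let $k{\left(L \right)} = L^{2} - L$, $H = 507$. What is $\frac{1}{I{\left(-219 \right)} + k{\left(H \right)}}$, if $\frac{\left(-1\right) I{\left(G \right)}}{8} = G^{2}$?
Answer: $- \frac{1}{127146} \approx -7.865 \cdot 10^{-6}$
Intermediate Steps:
$I{\left(G \right)} = - 8 G^{2}$
$\frac{1}{I{\left(-219 \right)} + k{\left(H \right)}} = \frac{1}{- 8 \left(-219\right)^{2} + 507 \left(-1 + 507\right)} = \frac{1}{\left(-8\right) 47961 + 507 \cdot 506} = \frac{1}{-383688 + 256542} = \frac{1}{-127146} = - \frac{1}{127146}$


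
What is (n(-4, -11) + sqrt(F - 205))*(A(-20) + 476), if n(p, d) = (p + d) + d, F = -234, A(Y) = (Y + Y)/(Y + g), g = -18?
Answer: -235664/19 + 9064*I*sqrt(439)/19 ≈ -12403.0 + 9995.4*I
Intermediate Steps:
A(Y) = 2*Y/(-18 + Y) (A(Y) = (Y + Y)/(Y - 18) = (2*Y)/(-18 + Y) = 2*Y/(-18 + Y))
n(p, d) = p + 2*d (n(p, d) = (d + p) + d = p + 2*d)
(n(-4, -11) + sqrt(F - 205))*(A(-20) + 476) = ((-4 + 2*(-11)) + sqrt(-234 - 205))*(2*(-20)/(-18 - 20) + 476) = ((-4 - 22) + sqrt(-439))*(2*(-20)/(-38) + 476) = (-26 + I*sqrt(439))*(2*(-20)*(-1/38) + 476) = (-26 + I*sqrt(439))*(20/19 + 476) = (-26 + I*sqrt(439))*(9064/19) = -235664/19 + 9064*I*sqrt(439)/19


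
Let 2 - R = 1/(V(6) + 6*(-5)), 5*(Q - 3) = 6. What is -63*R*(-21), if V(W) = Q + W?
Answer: 29841/11 ≈ 2712.8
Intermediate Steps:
Q = 21/5 (Q = 3 + (⅕)*6 = 3 + 6/5 = 21/5 ≈ 4.2000)
V(W) = 21/5 + W
R = 203/99 (R = 2 - 1/((21/5 + 6) + 6*(-5)) = 2 - 1/(51/5 - 30) = 2 - 1/(-99/5) = 2 - 1*(-5/99) = 2 + 5/99 = 203/99 ≈ 2.0505)
-63*R*(-21) = -63*203/99*(-21) = -1421/11*(-21) = 29841/11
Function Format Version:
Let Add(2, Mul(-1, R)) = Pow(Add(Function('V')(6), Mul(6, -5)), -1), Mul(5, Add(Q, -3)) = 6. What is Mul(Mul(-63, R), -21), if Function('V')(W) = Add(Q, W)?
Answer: Rational(29841, 11) ≈ 2712.8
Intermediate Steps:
Q = Rational(21, 5) (Q = Add(3, Mul(Rational(1, 5), 6)) = Add(3, Rational(6, 5)) = Rational(21, 5) ≈ 4.2000)
Function('V')(W) = Add(Rational(21, 5), W)
R = Rational(203, 99) (R = Add(2, Mul(-1, Pow(Add(Add(Rational(21, 5), 6), Mul(6, -5)), -1))) = Add(2, Mul(-1, Pow(Add(Rational(51, 5), -30), -1))) = Add(2, Mul(-1, Pow(Rational(-99, 5), -1))) = Add(2, Mul(-1, Rational(-5, 99))) = Add(2, Rational(5, 99)) = Rational(203, 99) ≈ 2.0505)
Mul(Mul(-63, R), -21) = Mul(Mul(-63, Rational(203, 99)), -21) = Mul(Rational(-1421, 11), -21) = Rational(29841, 11)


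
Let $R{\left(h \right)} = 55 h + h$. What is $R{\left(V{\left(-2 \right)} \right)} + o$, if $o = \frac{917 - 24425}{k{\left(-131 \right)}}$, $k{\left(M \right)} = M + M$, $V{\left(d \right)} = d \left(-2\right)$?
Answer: $\frac{41098}{131} \approx 313.73$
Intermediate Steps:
$V{\left(d \right)} = - 2 d$
$k{\left(M \right)} = 2 M$
$R{\left(h \right)} = 56 h$
$o = \frac{11754}{131}$ ($o = \frac{917 - 24425}{2 \left(-131\right)} = \frac{917 - 24425}{-262} = \left(-23508\right) \left(- \frac{1}{262}\right) = \frac{11754}{131} \approx 89.725$)
$R{\left(V{\left(-2 \right)} \right)} + o = 56 \left(\left(-2\right) \left(-2\right)\right) + \frac{11754}{131} = 56 \cdot 4 + \frac{11754}{131} = 224 + \frac{11754}{131} = \frac{41098}{131}$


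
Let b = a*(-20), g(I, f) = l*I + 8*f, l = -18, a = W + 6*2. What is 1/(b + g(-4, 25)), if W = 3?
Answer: -1/28 ≈ -0.035714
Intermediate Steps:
a = 15 (a = 3 + 6*2 = 3 + 12 = 15)
g(I, f) = -18*I + 8*f
b = -300 (b = 15*(-20) = -300)
1/(b + g(-4, 25)) = 1/(-300 + (-18*(-4) + 8*25)) = 1/(-300 + (72 + 200)) = 1/(-300 + 272) = 1/(-28) = -1/28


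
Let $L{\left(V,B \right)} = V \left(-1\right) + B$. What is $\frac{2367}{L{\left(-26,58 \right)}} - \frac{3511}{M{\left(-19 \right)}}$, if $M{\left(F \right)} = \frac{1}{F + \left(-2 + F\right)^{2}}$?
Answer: $- \frac{41485187}{28} \approx -1.4816 \cdot 10^{6}$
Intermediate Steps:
$L{\left(V,B \right)} = B - V$ ($L{\left(V,B \right)} = - V + B = B - V$)
$\frac{2367}{L{\left(-26,58 \right)}} - \frac{3511}{M{\left(-19 \right)}} = \frac{2367}{58 - -26} - \frac{3511}{\frac{1}{-19 + \left(-2 - 19\right)^{2}}} = \frac{2367}{58 + 26} - \frac{3511}{\frac{1}{-19 + \left(-21\right)^{2}}} = \frac{2367}{84} - \frac{3511}{\frac{1}{-19 + 441}} = 2367 \cdot \frac{1}{84} - \frac{3511}{\frac{1}{422}} = \frac{789}{28} - 3511 \frac{1}{\frac{1}{422}} = \frac{789}{28} - 1481642 = - \frac{41485187}{28}$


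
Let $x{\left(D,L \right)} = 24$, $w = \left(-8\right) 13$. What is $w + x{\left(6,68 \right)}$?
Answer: $-80$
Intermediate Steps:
$w = -104$
$w + x{\left(6,68 \right)} = -104 + 24 = -80$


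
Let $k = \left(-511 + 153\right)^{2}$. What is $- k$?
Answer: $-128164$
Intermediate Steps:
$k = 128164$ ($k = \left(-358\right)^{2} = 128164$)
$- k = \left(-1\right) 128164 = -128164$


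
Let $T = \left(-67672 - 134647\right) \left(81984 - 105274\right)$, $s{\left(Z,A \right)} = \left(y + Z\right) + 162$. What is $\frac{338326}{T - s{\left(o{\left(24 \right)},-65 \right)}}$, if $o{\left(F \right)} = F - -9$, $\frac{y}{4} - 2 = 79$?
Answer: $\frac{338326}{4712008991} \approx 7.1801 \cdot 10^{-5}$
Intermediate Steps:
$y = 324$ ($y = 8 + 4 \cdot 79 = 8 + 316 = 324$)
$o{\left(F \right)} = 9 + F$ ($o{\left(F \right)} = F + 9 = 9 + F$)
$s{\left(Z,A \right)} = 486 + Z$ ($s{\left(Z,A \right)} = \left(324 + Z\right) + 162 = 486 + Z$)
$T = 4712009510$ ($T = \left(-202319\right) \left(-23290\right) = 4712009510$)
$\frac{338326}{T - s{\left(o{\left(24 \right)},-65 \right)}} = \frac{338326}{4712009510 - \left(486 + \left(9 + 24\right)\right)} = \frac{338326}{4712009510 - \left(486 + 33\right)} = \frac{338326}{4712009510 - 519} = \frac{338326}{4712008991}$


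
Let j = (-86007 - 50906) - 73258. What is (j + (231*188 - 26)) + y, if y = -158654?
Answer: -325423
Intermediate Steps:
j = -210171 (j = -136913 - 73258 = -210171)
(j + (231*188 - 26)) + y = (-210171 + (231*188 - 26)) - 158654 = (-210171 + (43428 - 26)) - 158654 = (-210171 + 43402) - 158654 = -166769 - 158654 = -325423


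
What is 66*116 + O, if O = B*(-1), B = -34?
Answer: 7690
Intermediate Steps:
O = 34 (O = -34*(-1) = 34)
66*116 + O = 66*116 + 34 = 7656 + 34 = 7690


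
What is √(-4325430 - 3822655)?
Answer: I*√8148085 ≈ 2854.5*I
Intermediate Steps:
√(-4325430 - 3822655) = √(-8148085) = I*√8148085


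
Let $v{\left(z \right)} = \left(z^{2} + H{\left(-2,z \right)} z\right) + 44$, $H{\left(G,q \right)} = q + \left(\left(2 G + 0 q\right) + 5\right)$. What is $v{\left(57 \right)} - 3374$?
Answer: $3225$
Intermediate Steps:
$H{\left(G,q \right)} = 5 + q + 2 G$ ($H{\left(G,q \right)} = q + \left(\left(2 G + 0\right) + 5\right) = q + \left(2 G + 5\right) = q + \left(5 + 2 G\right) = 5 + q + 2 G$)
$v{\left(z \right)} = 44 + z^{2} + z \left(1 + z\right)$ ($v{\left(z \right)} = \left(z^{2} + \left(5 + z + 2 \left(-2\right)\right) z\right) + 44 = \left(z^{2} + \left(5 + z - 4\right) z\right) + 44 = \left(z^{2} + \left(1 + z\right) z\right) + 44 = \left(z^{2} + z \left(1 + z\right)\right) + 44 = 44 + z^{2} + z \left(1 + z\right)$)
$v{\left(57 \right)} - 3374 = \left(44 + 57 + 2 \cdot 57^{2}\right) - 3374 = \left(44 + 57 + 2 \cdot 3249\right) - 3374 = \left(44 + 57 + 6498\right) - 3374 = 6599 - 3374 = 3225$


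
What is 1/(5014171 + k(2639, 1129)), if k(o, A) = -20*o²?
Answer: -1/134272249 ≈ -7.4476e-9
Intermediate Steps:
1/(5014171 + k(2639, 1129)) = 1/(5014171 - 20*2639²) = 1/(5014171 - 20*6964321) = 1/(5014171 - 139286420) = 1/(-134272249) = -1/134272249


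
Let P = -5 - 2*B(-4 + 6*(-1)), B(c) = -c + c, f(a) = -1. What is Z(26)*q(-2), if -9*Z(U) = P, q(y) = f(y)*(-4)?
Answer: 20/9 ≈ 2.2222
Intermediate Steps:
q(y) = 4 (q(y) = -1*(-4) = 4)
B(c) = 0
P = -5 (P = -5 - 2*0 = -5 + 0 = -5)
Z(U) = 5/9 (Z(U) = -1/9*(-5) = 5/9)
Z(26)*q(-2) = (5/9)*4 = 20/9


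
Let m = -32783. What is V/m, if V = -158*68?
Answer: 10744/32783 ≈ 0.32773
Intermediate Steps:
V = -10744
V/m = -10744/(-32783) = -10744*(-1/32783) = 10744/32783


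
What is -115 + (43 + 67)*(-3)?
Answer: -445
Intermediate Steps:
-115 + (43 + 67)*(-3) = -115 + 110*(-3) = -115 - 330 = -445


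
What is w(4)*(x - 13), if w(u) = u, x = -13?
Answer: -104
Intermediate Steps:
w(4)*(x - 13) = 4*(-13 - 13) = 4*(-26) = -104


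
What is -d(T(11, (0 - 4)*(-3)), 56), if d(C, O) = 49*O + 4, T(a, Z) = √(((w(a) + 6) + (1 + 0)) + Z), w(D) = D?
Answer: -2748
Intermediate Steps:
T(a, Z) = √(7 + Z + a) (T(a, Z) = √(((a + 6) + (1 + 0)) + Z) = √(((6 + a) + 1) + Z) = √((7 + a) + Z) = √(7 + Z + a))
d(C, O) = 4 + 49*O
-d(T(11, (0 - 4)*(-3)), 56) = -(4 + 49*56) = -(4 + 2744) = -1*2748 = -2748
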